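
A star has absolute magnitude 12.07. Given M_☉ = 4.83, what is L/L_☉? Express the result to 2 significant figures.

L/L_☉ ≈ 1.3×10^-3

M − M_☉ = 12.07 − 4.83 = 7.240
L/L_☉ = 10^(−0.4 (M − M_☉)) = 10^-2.896 = 1.271×10^-3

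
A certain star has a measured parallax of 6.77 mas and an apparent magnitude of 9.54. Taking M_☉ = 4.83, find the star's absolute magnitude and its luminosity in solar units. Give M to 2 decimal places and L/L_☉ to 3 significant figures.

M ≈ 3.69; L/L_☉ ≈ 2.85

d = 1/p = 1000/6.77 mas = 147.7 pc
M = m − 5 log₁₀ d + 5 = 9.54 − 5·2.1694 + 5 = 3.693
M − M_☉ = 3.693 − 4.83 = -1.137
L/L_☉ = 10^(−0.4 × -1.137) = 2.850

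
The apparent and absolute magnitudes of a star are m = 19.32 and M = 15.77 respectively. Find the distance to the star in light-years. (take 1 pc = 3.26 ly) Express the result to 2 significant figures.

Distance modulus: m − M = 19.32 − (15.77) = 3.550
m − M = 5 log₁₀ d − 5
log₁₀ d = (m − M)/5 + 1 = 1.7100
d = 10^1.7100 = 51.29 pc
= 167.2 ly

d ≈ 170 ly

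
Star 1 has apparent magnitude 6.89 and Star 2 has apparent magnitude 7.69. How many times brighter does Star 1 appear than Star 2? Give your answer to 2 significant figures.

2.1

Magnitude difference = -0.80
Flux ratio = 10^(−0.4 Δm) = 10^(−0.4 × -0.80) = 10^0.320 = 2.089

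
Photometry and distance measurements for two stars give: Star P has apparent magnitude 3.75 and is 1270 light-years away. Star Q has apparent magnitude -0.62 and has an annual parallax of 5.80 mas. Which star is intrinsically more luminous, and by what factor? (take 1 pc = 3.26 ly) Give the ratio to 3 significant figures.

Star P: d = 1270 ly / 3.26 = 389.6 pc
Star P: M = m − 5 log₁₀ d + 5 = 3.75 − 5·2.5906 + 5 = -4.203
Star Q: p = 5.80 mas = 5.80×10^-3″ → d = 1/p = 172.4 pc
Star Q: M = m − 5 log₁₀ d + 5 = -0.62 − 5·2.2366 + 5 = -6.803
ΔM = M_P − M_Q = -4.203 − (-6.803) = 2.600; smaller M is more luminous → Star Q.
L ratio = 10^(0.4 |ΔM|) = 10^1.040 = 10.96

Star Q is more luminous, by a factor of 11.0.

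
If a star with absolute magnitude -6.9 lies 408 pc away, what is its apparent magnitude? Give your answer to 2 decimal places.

m = M + 5 log₁₀ d − 5 = -6.9 + 5·2.6107 − 5 = 1.153

m ≈ 1.15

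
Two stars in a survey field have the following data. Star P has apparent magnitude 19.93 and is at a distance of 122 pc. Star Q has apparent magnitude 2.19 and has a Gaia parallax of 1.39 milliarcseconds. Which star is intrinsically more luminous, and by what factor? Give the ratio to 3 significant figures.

Star Q is more luminous, by a factor of 4.34×10^8.

Star P: M = m − 5 log₁₀ d + 5 = 19.93 − 5·2.0864 + 5 = 14.498
Star Q: p = 1.39 mas = 1.39×10^-3″ → d = 1/p = 719.4 pc
Star Q: M = m − 5 log₁₀ d + 5 = 2.19 − 5·2.8570 + 5 = -7.095
ΔM = M_P − M_Q = 14.498 − (-7.095) = 21.593; smaller M is more luminous → Star Q.
L ratio = 10^(0.4 |ΔM|) = 10^8.637 = 4.338×10^8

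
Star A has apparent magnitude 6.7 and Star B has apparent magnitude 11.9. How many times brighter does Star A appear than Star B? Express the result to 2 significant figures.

120

Magnitude difference = -5.2
Flux ratio = 10^(−0.4 Δm) = 10^(−0.4 × -5.2) = 10^2.080 = 120.2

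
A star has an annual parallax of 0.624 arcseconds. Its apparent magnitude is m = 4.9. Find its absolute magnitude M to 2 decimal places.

M ≈ 8.88

d = 1/p = 1/0.624″ = 1.603 pc
5 log₁₀(d/10 pc) = 5 log₁₀(1.603) − 5 = -3.976
M = m − 5 log₁₀(d/10) = 4.9 + 3.976 = 8.876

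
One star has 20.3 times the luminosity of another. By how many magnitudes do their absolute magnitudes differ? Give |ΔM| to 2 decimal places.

|ΔM| ≈ 3.27

Pogson: ΔM = −2.5 log₁₀(ratio) = −2.5 log₁₀(20.3) = −2.5 × 1.3075 = -3.269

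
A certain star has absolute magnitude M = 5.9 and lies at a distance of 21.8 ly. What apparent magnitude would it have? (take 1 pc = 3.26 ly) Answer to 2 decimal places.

m ≈ 5.03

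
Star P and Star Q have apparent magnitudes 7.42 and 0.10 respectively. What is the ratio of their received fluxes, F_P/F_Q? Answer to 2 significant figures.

F_P/F_Q ≈ 1.2×10^-3

Δm = 7.42 − (0.10) = 7.32
Flux ratio = 10^(−0.4 Δm) = 10^(−0.4 × 7.32) = 10^-2.928 = 1.180×10^-3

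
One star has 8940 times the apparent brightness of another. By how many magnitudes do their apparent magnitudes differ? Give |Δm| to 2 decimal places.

|Δm| ≈ 9.88

Pogson: Δm = −2.5 log₁₀(ratio) = −2.5 log₁₀(8940) = −2.5 × 3.9513 = -9.878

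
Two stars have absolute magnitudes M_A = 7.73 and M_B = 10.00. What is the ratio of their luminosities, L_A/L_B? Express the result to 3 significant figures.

ΔM = M_A − M_B = -2.27
L_A/L_B = 10^(−0.4 ΔM) = 10^0.908 = 8.091

L_A/L_B ≈ 8.09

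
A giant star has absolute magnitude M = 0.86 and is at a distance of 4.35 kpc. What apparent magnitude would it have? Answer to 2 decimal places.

m ≈ 14.05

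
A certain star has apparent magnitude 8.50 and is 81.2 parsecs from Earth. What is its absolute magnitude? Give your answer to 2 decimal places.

5 log₁₀(d/10 pc) = 5 log₁₀(81.20) − 5 = 4.548
M = m − 5 log₁₀(d/10) = 8.50 − 4.548 = 3.952

M ≈ 3.95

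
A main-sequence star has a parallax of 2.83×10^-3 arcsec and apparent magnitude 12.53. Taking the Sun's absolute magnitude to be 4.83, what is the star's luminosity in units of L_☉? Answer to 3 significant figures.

L/L_☉ ≈ 1.04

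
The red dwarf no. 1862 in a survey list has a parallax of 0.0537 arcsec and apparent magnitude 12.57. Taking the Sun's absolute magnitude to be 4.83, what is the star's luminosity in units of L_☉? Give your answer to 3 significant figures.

d = 1/p = 1/0.0537″ = 18.62 pc
M = m − 5 log₁₀ d + 5 = 12.57 − 5·1.2700 + 5 = 11.220
M − M_☉ = 11.220 − 4.83 = 6.390
L/L_☉ = 10^(−0.4 × 6.390) = 2.780×10^-3

L/L_☉ ≈ 2.78×10^-3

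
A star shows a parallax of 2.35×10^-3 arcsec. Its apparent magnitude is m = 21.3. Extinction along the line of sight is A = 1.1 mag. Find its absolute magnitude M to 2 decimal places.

M ≈ 12.06

d = 1/p = 1/2.35×10^-3″ = 425.5 pc
5 log₁₀(d/10 pc) = 5 log₁₀(425.5) − 5 = 8.145
M = m − 5 log₁₀(d/10) − A = 21.3 − 8.145 − 1.1 = 12.055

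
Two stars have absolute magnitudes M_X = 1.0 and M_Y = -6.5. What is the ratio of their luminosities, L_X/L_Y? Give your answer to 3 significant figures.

ΔM = M_X − M_Y = 7.5
L_X/L_Y = 10^(−0.4 ΔM) = 10^-3.000 = 1.000×10^-3

L_X/L_Y ≈ 1.00×10^-3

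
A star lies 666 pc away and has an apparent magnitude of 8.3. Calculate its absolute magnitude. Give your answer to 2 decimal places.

M ≈ -0.82

5 log₁₀(d/10 pc) = 5 log₁₀(666.0) − 5 = 9.117
M = m − 5 log₁₀(d/10) = 8.3 − 9.117 = -0.817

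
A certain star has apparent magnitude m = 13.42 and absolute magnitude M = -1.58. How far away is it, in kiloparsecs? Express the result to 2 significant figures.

d ≈ 10 kpc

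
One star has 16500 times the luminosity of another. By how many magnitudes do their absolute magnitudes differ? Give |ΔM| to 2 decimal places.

|ΔM| ≈ 10.54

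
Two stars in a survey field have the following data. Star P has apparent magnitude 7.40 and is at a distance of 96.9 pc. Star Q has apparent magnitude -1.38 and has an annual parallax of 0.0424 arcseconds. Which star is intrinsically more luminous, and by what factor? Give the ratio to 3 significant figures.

Star P: M = m − 5 log₁₀ d + 5 = 7.40 − 5·1.9863 + 5 = 2.468
Star Q: d = 1/p = 1/0.0424″ = 23.58 pc
Star Q: M = m − 5 log₁₀ d + 5 = -1.38 − 5·1.3726 + 5 = -3.243
ΔM = M_P − M_Q = 2.468 − (-3.243) = 5.712; smaller M is more luminous → Star Q.
L ratio = 10^(0.4 |ΔM|) = 10^2.285 = 192.6

Star Q is more luminous, by a factor of 193.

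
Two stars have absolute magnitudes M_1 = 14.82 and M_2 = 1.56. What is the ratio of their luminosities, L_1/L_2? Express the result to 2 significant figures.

L_1/L_2 ≈ 5.0×10^-6

ΔM = M_1 − M_2 = 13.26
L_1/L_2 = 10^(−0.4 ΔM) = 10^-5.304 = 4.966×10^-6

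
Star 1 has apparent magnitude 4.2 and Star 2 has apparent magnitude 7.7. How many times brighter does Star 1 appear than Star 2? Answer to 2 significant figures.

Δm = 4.2 − (7.7) = -3.5
Flux ratio = 10^(−0.4 Δm) = 10^(−0.4 × -3.5) = 10^1.400 = 25.12

25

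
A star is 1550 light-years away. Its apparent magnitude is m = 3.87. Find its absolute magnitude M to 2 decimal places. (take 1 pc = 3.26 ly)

d = 1550 ly / 3.26 = 475.5 pc
5 log₁₀(d/10 pc) = 5 log₁₀(475.5) − 5 = 8.386
M = m − 5 log₁₀(d/10) = 3.87 − 8.386 = -4.516

M ≈ -4.52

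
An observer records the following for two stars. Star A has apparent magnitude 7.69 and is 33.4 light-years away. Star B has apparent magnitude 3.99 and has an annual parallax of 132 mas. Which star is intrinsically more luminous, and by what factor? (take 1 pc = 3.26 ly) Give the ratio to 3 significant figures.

Star A: d = 33.4 ly / 3.26 = 10.25 pc
Star A: M = m − 5 log₁₀ d + 5 = 7.69 − 5·1.0105 + 5 = 7.637
Star B: p = 132 mas = 0.132″ → d = 1/p = 7.576 pc
Star B: M = m − 5 log₁₀ d + 5 = 3.99 − 5·0.8794 + 5 = 4.593
ΔM = M_A − M_B = 7.637 − (4.593) = 3.044; smaller M is more luminous → Star B.
L ratio = 10^(0.4 |ΔM|) = 10^1.218 = 16.51

Star B is more luminous, by a factor of 16.5.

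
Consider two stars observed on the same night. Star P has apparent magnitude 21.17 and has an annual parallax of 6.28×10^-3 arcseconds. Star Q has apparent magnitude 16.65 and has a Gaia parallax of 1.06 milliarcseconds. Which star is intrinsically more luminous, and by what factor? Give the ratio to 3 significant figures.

Star Q is more luminous, by a factor of 2260.

Star P: d = 1/p = 1/6.28×10^-3″ = 159.2 pc
Star P: M = m − 5 log₁₀ d + 5 = 21.17 − 5·2.2020 + 5 = 15.160
Star Q: p = 1.06 mas = 1.06×10^-3″ → d = 1/p = 943.4 pc
Star Q: M = m − 5 log₁₀ d + 5 = 16.65 − 5·2.9747 + 5 = 6.777
ΔM = M_P − M_Q = 15.160 − (6.777) = 8.383; smaller M is more luminous → Star Q.
L ratio = 10^(0.4 |ΔM|) = 10^3.353 = 2256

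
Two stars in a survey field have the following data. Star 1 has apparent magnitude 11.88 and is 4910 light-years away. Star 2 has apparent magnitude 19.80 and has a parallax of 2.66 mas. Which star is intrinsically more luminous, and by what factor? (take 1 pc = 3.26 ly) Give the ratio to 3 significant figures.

Star 1: d = 4910 ly / 3.26 = 1506 pc
Star 1: M = m − 5 log₁₀ d + 5 = 11.88 − 5·3.1779 + 5 = 0.991
Star 2: p = 2.66 mas = 2.66×10^-3″ → d = 1/p = 375.9 pc
Star 2: M = m − 5 log₁₀ d + 5 = 19.80 − 5·2.5751 + 5 = 11.924
ΔM = M_1 − M_2 = 0.991 − (11.924) = -10.934; smaller M is more luminous → Star 1.
L ratio = 10^(0.4 |ΔM|) = 10^4.373 = 23630

Star 1 is more luminous, by a factor of 23600.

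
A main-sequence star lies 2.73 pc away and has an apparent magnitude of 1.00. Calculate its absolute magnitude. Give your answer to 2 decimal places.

5 log₁₀(d/10 pc) = 5 log₁₀(2.730) − 5 = -2.819
M = m − 5 log₁₀(d/10) = 1.00 + 2.819 = 3.819

M ≈ 3.82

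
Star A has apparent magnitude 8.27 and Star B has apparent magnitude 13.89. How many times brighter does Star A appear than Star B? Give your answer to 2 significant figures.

Magnitude difference = -5.62
Flux ratio = 10^(−0.4 Δm) = 10^(−0.4 × -5.62) = 10^2.248 = 177.0

180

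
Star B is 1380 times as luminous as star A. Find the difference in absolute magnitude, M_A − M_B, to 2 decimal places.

M_A − M_B ≈ 7.85

Pogson: ΔM = −2.5 log₁₀(ratio) = −2.5 log₁₀(1380) = −2.5 × 3.1399 = -7.850
Star B is brighter so has the smaller magnitude: M_A − M_B is positive.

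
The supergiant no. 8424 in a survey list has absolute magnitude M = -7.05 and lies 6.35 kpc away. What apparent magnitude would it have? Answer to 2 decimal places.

m ≈ 6.96

d = 6.35 kpc = 6350 pc
m = M + 5 log₁₀ d − 5 = -7.05 + 5·3.8028 − 5 = 6.964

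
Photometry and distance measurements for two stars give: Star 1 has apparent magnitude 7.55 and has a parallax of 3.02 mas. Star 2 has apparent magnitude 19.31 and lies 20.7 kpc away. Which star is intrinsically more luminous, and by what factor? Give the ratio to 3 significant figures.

Star 1: p = 3.02 mas = 3.02×10^-3″ → d = 1/p = 331.1 pc
Star 1: M = m − 5 log₁₀ d + 5 = 7.55 − 5·2.5200 + 5 = -0.050
Star 2: d = 20.7 kpc = 20700 pc
Star 2: M = m − 5 log₁₀ d + 5 = 19.31 − 5·4.3160 + 5 = 2.730
ΔM = M_1 − M_2 = -0.050 − (2.730) = -2.780; smaller M is more luminous → Star 1.
L ratio = 10^(0.4 |ΔM|) = 10^1.112 = 12.94

Star 1 is more luminous, by a factor of 12.9.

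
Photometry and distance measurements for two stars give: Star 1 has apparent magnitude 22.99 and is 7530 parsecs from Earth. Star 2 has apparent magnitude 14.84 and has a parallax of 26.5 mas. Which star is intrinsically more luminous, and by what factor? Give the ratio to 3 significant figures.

Star 1: M = m − 5 log₁₀ d + 5 = 22.99 − 5·3.8768 + 5 = 8.606
Star 2: p = 26.5 mas = 0.0265″ → d = 1/p = 37.74 pc
Star 2: M = m − 5 log₁₀ d + 5 = 14.84 − 5·1.5768 + 5 = 11.956
ΔM = M_1 − M_2 = 8.606 − (11.956) = -3.350; smaller M is more luminous → Star 1.
L ratio = 10^(0.4 |ΔM|) = 10^1.340 = 21.88

Star 1 is more luminous, by a factor of 21.9.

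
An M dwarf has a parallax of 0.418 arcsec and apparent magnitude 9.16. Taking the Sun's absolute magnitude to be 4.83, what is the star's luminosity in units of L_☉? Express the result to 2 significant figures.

L/L_☉ ≈ 1.1×10^-3

d = 1/p = 1/0.418″ = 2.392 pc
M = m − 5 log₁₀ d + 5 = 9.16 − 5·0.3788 + 5 = 12.266
M − M_☉ = 12.266 − 4.83 = 7.436
L/L_☉ = 10^(−0.4 × 7.436) = 1.061×10^-3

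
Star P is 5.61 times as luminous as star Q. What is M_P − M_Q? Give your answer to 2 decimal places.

M_P − M_Q ≈ -1.87

Pogson: ΔM = −2.5 log₁₀(ratio) = −2.5 log₁₀(5.61) = −2.5 × 0.7490 = -1.872
Star P is brighter, so it has the smaller magnitude: the difference is negative.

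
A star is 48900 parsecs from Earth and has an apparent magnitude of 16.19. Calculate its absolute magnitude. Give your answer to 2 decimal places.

5 log₁₀(d/10 pc) = 5 log₁₀(48900) − 5 = 18.447
M = m − 5 log₁₀(d/10) = 16.19 − 18.447 = -2.257

M ≈ -2.26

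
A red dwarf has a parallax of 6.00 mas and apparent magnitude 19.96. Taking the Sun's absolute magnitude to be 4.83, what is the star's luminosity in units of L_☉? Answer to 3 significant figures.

L/L_☉ ≈ 2.46×10^-4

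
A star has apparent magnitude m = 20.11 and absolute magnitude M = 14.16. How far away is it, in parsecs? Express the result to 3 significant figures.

Distance modulus: m − M = 20.11 − (14.16) = 5.950
m − M = 5 log₁₀ d − 5
log₁₀ d = (m − M)/5 + 1 = 2.1900
d = 10^2.1900 = 154.9 pc

d ≈ 155 pc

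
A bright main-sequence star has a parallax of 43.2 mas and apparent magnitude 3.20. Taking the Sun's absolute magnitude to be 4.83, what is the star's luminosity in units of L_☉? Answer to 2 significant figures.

L/L_☉ ≈ 24

d = 1/p = 1000/43.2 mas = 23.15 pc
M = m − 5 log₁₀ d + 5 = 3.20 − 5·1.3645 + 5 = 1.377
M − M_☉ = 1.377 − 4.83 = -3.453
L/L_☉ = 10^(−0.4 × -3.453) = 24.05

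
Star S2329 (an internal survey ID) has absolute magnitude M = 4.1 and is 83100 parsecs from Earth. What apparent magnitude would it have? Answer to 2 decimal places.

m = M + 5 log₁₀ d − 5 = 4.1 + 5·4.9196 − 5 = 23.698

m ≈ 23.70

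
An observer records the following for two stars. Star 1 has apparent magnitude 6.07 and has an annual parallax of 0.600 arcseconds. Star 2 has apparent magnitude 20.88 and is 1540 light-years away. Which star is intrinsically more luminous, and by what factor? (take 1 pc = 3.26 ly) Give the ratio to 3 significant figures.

Star 1 is more luminous, by a factor of 10.4.

Star 1: d = 1/p = 1/0.600″ = 1.667 pc
Star 1: M = m − 5 log₁₀ d + 5 = 6.07 − 5·0.2218 + 5 = 9.961
Star 2: d = 1540 ly / 3.26 = 472.4 pc
Star 2: M = m − 5 log₁₀ d + 5 = 20.88 − 5·2.6743 + 5 = 12.508
ΔM = M_1 − M_2 = 9.961 − (12.508) = -2.548; smaller M is more luminous → Star 1.
L ratio = 10^(0.4 |ΔM|) = 10^1.019 = 10.45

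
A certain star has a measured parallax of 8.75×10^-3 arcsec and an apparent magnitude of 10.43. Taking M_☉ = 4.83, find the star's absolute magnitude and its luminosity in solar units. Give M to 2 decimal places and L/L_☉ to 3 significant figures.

d = 1/p = 1/8.75×10^-3″ = 114.3 pc
M = m − 5 log₁₀ d + 5 = 10.43 − 5·2.0580 + 5 = 5.140
M − M_☉ = 5.140 − 4.83 = 0.310
L/L_☉ = 10^(−0.4 × 0.310) = 0.7516

M ≈ 5.14; L/L_☉ ≈ 0.752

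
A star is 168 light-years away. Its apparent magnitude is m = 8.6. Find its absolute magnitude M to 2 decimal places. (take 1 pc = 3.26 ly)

d = 168 ly / 3.26 = 51.53 pc
5 log₁₀(d/10 pc) = 5 log₁₀(51.53) − 5 = 3.560
M = m − 5 log₁₀(d/10) = 8.6 − 3.560 = 5.040

M ≈ 5.04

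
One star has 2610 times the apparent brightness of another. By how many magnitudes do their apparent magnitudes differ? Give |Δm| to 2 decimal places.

|Δm| ≈ 8.54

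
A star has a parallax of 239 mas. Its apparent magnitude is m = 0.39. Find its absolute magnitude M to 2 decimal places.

M ≈ 2.28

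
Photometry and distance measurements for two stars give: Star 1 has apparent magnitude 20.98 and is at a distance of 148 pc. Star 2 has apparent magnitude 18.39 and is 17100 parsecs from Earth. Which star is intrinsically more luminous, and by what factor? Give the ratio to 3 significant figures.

Star 2 is more luminous, by a factor of 145000.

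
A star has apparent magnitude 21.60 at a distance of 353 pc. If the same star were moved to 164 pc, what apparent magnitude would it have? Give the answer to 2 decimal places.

m ≈ 19.94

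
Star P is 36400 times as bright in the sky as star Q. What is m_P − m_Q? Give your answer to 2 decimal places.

m_P − m_Q ≈ -11.40

Pogson: Δm = −2.5 log₁₀(ratio) = −2.5 log₁₀(36400) = −2.5 × 4.5611 = -11.403
Star P is brighter, so it has the smaller magnitude: the difference is negative.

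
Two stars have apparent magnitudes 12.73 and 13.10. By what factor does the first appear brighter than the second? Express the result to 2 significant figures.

Magnitude difference = -0.37
Flux ratio = 10^(−0.4 Δm) = 10^(−0.4 × -0.37) = 10^0.148 = 1.406

1.4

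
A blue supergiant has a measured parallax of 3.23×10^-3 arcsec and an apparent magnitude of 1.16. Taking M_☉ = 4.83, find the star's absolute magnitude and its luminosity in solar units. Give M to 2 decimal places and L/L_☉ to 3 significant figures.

d = 1/p = 1/3.23×10^-3″ = 309.6 pc
M = m − 5 log₁₀ d + 5 = 1.16 − 5·2.4908 + 5 = -6.294
M − M_☉ = -6.294 − 4.83 = -11.124
L/L_☉ = 10^(−0.4 × -11.124) = 28160

M ≈ -6.29; L/L_☉ ≈ 28200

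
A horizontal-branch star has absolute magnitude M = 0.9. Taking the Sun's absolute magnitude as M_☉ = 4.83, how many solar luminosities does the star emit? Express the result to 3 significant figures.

M − M_☉ = 0.9 − 4.83 = -3.930
L/L_☉ = 10^(−0.4 (M − M_☉)) = 10^1.572 = 37.33

L/L_☉ ≈ 37.3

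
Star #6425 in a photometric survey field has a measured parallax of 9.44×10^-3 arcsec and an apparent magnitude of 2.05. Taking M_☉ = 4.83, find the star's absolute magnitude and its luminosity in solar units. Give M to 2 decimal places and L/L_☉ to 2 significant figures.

d = 1/p = 1/9.44×10^-3″ = 105.9 pc
M = m − 5 log₁₀ d + 5 = 2.05 − 5·2.0250 + 5 = -3.075
M − M_☉ = -3.075 − 4.83 = -7.905
L/L_☉ = 10^(−0.4 × -7.905) = 1452

M ≈ -3.08; L/L_☉ ≈ 1500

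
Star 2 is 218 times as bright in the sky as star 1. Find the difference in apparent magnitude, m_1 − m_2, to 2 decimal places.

m_1 − m_2 ≈ 5.85

Pogson: Δm = −2.5 log₁₀(ratio) = −2.5 log₁₀(218) = −2.5 × 2.3385 = -5.846
Star 2 is brighter so has the smaller magnitude: m_1 − m_2 is positive.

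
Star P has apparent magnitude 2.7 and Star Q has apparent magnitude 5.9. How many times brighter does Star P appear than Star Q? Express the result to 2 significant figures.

Δm = 2.7 − (5.9) = -3.2
Flux ratio = 10^(−0.4 Δm) = 10^(−0.4 × -3.2) = 10^1.280 = 19.05

19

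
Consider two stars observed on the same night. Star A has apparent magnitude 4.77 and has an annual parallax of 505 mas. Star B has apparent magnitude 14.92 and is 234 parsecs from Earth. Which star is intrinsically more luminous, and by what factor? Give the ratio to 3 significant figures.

Star A: p = 505 mas = 0.505″ → d = 1/p = 1.980 pc
Star A: M = m − 5 log₁₀ d + 5 = 4.77 − 5·0.2967 + 5 = 8.286
Star B: M = m − 5 log₁₀ d + 5 = 14.92 − 5·2.3692 + 5 = 8.074
ΔM = M_A − M_B = 8.286 − (8.074) = 0.213; smaller M is more luminous → Star B.
L ratio = 10^(0.4 |ΔM|) = 10^0.085 = 1.216

Star B is more luminous, by a factor of 1.22.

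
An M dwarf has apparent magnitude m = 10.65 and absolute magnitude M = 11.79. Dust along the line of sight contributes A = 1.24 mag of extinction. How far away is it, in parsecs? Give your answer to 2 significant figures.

m − M = 5 log₁₀(d/10 pc) + A  ⇒  10.65 − (11.79) − 1.24 = 5 log₁₀(d/10)
-2.380 = 5 log₁₀(d/10)
log₁₀ d = (m − M − A)/5 + 1 = 0.5240
d = 10^0.5240 = 3.342 pc

d ≈ 3.3 pc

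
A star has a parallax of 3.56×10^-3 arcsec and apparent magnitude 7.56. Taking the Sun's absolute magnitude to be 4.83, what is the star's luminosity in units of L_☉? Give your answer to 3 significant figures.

L/L_☉ ≈ 63.8

d = 1/p = 1/3.56×10^-3″ = 280.9 pc
M = m − 5 log₁₀ d + 5 = 7.56 − 5·2.4486 + 5 = 0.317
M − M_☉ = 0.317 − 4.83 = -4.513
L/L_☉ = 10^(−0.4 × -4.513) = 63.84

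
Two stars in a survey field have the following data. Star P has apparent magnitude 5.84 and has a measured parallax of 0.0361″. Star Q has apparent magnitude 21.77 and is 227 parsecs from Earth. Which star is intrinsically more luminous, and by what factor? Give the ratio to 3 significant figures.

Star P is more luminous, by a factor of 35100.

Star P: d = 1/p = 1/0.0361″ = 27.70 pc
Star P: M = m − 5 log₁₀ d + 5 = 5.84 − 5·1.4425 + 5 = 3.628
Star Q: M = m − 5 log₁₀ d + 5 = 21.77 − 5·2.3560 + 5 = 14.990
ΔM = M_P − M_Q = 3.628 − (14.990) = -11.362; smaller M is more luminous → Star P.
L ratio = 10^(0.4 |ΔM|) = 10^4.545 = 35070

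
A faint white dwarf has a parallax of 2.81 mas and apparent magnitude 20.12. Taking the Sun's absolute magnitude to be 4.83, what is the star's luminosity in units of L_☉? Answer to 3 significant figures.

L/L_☉ ≈ 9.70×10^-4

d = 1/p = 1000/2.81 mas = 355.9 pc
M = m − 5 log₁₀ d + 5 = 20.12 − 5·2.5513 + 5 = 12.364
M − M_☉ = 12.364 − 4.83 = 7.534
L/L_☉ = 10^(−0.4 × 7.534) = 9.696×10^-4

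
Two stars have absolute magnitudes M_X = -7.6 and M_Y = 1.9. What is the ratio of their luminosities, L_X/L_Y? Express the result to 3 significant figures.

ΔM = M_X − M_Y = -9.5
L_X/L_Y = 10^(−0.4 ΔM) = 10^3.800 = 6310

L_X/L_Y ≈ 6310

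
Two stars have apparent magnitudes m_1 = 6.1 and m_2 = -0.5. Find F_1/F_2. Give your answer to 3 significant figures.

Magnitude difference = 6.6
Flux ratio = 10^(−0.4 Δm) = 10^(−0.4 × 6.6) = 10^-2.640 = 2.291×10^-3

F_1/F_2 ≈ 2.29×10^-3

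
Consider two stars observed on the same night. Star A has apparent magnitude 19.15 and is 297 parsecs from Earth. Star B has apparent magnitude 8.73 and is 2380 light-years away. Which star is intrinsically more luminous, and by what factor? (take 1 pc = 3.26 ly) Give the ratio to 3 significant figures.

Star A: M = m − 5 log₁₀ d + 5 = 19.15 − 5·2.4728 + 5 = 11.786
Star B: d = 2380 ly / 3.26 = 730.1 pc
Star B: M = m − 5 log₁₀ d + 5 = 8.73 − 5·2.8634 + 5 = -0.587
ΔM = M_A − M_B = 11.786 − (-0.587) = 12.373; smaller M is more luminous → Star B.
L ratio = 10^(0.4 |ΔM|) = 10^4.949 = 88960

Star B is more luminous, by a factor of 89000.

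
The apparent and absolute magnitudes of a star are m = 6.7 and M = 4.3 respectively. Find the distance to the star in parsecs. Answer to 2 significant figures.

Distance modulus: m − M = 6.7 − (4.3) = 2.400
m − M = 5 log₁₀ d − 5
log₁₀ d = (m − M)/5 + 1 = 1.4800
d = 10^1.4800 = 30.20 pc

d ≈ 30 pc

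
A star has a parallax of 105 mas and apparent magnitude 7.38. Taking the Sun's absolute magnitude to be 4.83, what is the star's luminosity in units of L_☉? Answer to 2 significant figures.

L/L_☉ ≈ 0.087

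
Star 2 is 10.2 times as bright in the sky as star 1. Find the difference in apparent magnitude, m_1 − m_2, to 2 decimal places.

Pogson: Δm = −2.5 log₁₀(ratio) = −2.5 log₁₀(10.2) = −2.5 × 1.0086 = -2.522
Star 2 is brighter so has the smaller magnitude: m_1 − m_2 is positive.

m_1 − m_2 ≈ 2.52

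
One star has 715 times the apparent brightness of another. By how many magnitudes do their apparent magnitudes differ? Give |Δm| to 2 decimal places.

|Δm| ≈ 7.14

Pogson: Δm = −2.5 log₁₀(ratio) = −2.5 log₁₀(715) = −2.5 × 2.8543 = -7.136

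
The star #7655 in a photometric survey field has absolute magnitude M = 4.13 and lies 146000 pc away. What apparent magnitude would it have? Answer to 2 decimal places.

m ≈ 24.95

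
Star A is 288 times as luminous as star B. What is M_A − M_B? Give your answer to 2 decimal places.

M_A − M_B ≈ -6.15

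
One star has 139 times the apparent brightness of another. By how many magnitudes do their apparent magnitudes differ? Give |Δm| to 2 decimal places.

|Δm| ≈ 5.36

Pogson: Δm = −2.5 log₁₀(ratio) = −2.5 log₁₀(139) = −2.5 × 2.1430 = -5.358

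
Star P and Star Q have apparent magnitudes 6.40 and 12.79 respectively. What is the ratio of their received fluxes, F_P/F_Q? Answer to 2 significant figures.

F_P/F_Q ≈ 360

Δm = 6.40 − (12.79) = -6.39
Flux ratio = 10^(−0.4 Δm) = 10^(−0.4 × -6.39) = 10^2.556 = 359.7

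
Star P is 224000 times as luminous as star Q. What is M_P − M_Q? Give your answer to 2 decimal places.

Pogson: ΔM = −2.5 log₁₀(ratio) = −2.5 log₁₀(224000) = −2.5 × 5.3502 = -13.376
Star P is brighter, so it has the smaller magnitude: the difference is negative.

M_P − M_Q ≈ -13.38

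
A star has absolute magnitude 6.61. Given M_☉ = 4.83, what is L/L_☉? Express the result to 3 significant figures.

M − M_☉ = 6.61 − 4.83 = 1.780
L/L_☉ = 10^(−0.4 (M − M_☉)) = 10^-0.712 = 0.1941

L/L_☉ ≈ 0.194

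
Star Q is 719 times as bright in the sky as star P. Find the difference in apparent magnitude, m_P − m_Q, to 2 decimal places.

Pogson: Δm = −2.5 log₁₀(ratio) = −2.5 log₁₀(719) = −2.5 × 2.8567 = -7.142
Star Q is brighter so has the smaller magnitude: m_P − m_Q is positive.

m_P − m_Q ≈ 7.14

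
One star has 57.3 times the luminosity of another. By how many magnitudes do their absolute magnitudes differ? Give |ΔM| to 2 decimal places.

Pogson: ΔM = −2.5 log₁₀(ratio) = −2.5 log₁₀(57.3) = −2.5 × 1.7582 = -4.395

|ΔM| ≈ 4.40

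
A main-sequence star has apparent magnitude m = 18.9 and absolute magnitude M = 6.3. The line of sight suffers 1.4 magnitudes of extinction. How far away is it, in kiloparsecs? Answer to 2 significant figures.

m − M = 5 log₁₀(d/10 pc) + A  ⇒  18.9 − (6.3) − 1.4 = 5 log₁₀(d/10)
11.200 = 5 log₁₀(d/10)
log₁₀ d = (m − M − A)/5 + 1 = 3.2400
d = 10^3.2400 = 1738 pc
= 1.738 kpc

d ≈ 1.7 kpc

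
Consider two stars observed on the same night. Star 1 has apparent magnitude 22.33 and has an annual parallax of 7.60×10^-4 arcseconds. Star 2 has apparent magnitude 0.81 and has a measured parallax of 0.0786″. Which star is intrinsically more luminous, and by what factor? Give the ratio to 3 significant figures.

Star 1: d = 1/p = 1/7.60×10^-4″ = 1316 pc
Star 1: M = m − 5 log₁₀ d + 5 = 22.33 − 5·3.1192 + 5 = 11.734
Star 2: d = 1/p = 1/0.0786″ = 12.72 pc
Star 2: M = m − 5 log₁₀ d + 5 = 0.81 − 5·1.1046 + 5 = 0.287
ΔM = M_1 − M_2 = 11.734 − (0.287) = 11.447; smaller M is more luminous → Star 2.
L ratio = 10^(0.4 |ΔM|) = 10^4.579 = 37910

Star 2 is more luminous, by a factor of 37900.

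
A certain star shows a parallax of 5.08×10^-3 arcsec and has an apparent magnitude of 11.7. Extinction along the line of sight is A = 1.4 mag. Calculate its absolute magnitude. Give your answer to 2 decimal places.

M ≈ 3.83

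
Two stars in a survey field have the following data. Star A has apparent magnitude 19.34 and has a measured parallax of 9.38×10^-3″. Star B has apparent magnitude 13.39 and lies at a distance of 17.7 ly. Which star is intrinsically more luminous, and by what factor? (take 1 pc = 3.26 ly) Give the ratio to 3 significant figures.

Star A is more luminous, by a factor of 1.61.

Star A: d = 1/p = 1/9.38×10^-3″ = 106.6 pc
Star A: M = m − 5 log₁₀ d + 5 = 19.34 − 5·2.0278 + 5 = 14.201
Star B: d = 17.7 ly / 3.26 = 5.429 pc
Star B: M = m − 5 log₁₀ d + 5 = 13.39 − 5·0.7348 + 5 = 14.716
ΔM = M_A − M_B = 14.201 − (14.716) = -0.515; smaller M is more luminous → Star A.
L ratio = 10^(0.4 |ΔM|) = 10^0.206 = 1.607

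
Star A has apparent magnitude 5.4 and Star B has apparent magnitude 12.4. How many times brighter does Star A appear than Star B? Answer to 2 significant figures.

Δm = 5.4 − (12.4) = -7.0
Flux ratio = 10^(−0.4 Δm) = 10^(−0.4 × -7.0) = 10^2.800 = 631.0

630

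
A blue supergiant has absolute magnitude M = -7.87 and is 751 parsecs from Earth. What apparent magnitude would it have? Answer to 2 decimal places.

m ≈ 1.51

m = M + 5 log₁₀ d − 5 = -7.87 + 5·2.8756 − 5 = 1.508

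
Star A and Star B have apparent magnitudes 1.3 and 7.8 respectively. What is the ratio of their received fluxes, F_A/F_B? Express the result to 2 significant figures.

F_A/F_B ≈ 400

Δm = 1.3 − (7.8) = -6.5
Flux ratio = 10^(−0.4 Δm) = 10^(−0.4 × -6.5) = 10^2.600 = 398.1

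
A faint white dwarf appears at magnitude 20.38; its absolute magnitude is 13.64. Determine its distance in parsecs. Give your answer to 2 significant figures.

μ = m − M = 6.740
m − M = 5 log₁₀ d − 5
log₁₀ d = (m − M)/5 + 1 = 2.3480
d = 10^2.3480 = 222.8 pc

d ≈ 220 pc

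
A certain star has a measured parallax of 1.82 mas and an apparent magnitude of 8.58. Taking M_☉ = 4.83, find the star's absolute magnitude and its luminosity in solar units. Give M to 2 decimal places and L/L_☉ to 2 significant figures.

M ≈ -0.12; L/L_☉ ≈ 95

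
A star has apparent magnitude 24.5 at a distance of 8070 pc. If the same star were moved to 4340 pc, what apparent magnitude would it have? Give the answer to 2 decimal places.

m ≈ 23.15

Flux ∝ 1/d², so Δm = 5 log₁₀(d₂/d₁) = 5 log₁₀(4340/8070) = -1.347
m₂ = m₁ + Δm = 24.5 + (-1.347) = 23.153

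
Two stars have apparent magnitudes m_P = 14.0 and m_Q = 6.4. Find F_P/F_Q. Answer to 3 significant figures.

Δm = 14.0 − (6.4) = 7.6
Flux ratio = 10^(−0.4 Δm) = 10^(−0.4 × 7.6) = 10^-3.040 = 9.120×10^-4

F_P/F_Q ≈ 9.12×10^-4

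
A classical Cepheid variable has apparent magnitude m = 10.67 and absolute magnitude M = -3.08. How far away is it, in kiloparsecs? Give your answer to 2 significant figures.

μ = m − M = 13.750
m − M = 5 log₁₀ d − 5
log₁₀ d = (m − M)/5 + 1 = 3.7500
d = 10^3.7500 = 5623 pc
= 5.623 kpc

d ≈ 5.6 kpc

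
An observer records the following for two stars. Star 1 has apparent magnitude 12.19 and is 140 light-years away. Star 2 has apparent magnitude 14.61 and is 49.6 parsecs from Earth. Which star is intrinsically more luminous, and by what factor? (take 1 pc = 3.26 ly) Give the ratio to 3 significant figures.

Star 1: d = 140 ly / 3.26 = 42.94 pc
Star 1: M = m − 5 log₁₀ d + 5 = 12.19 − 5·1.6329 + 5 = 9.025
Star 2: M = m − 5 log₁₀ d + 5 = 14.61 − 5·1.6955 + 5 = 11.133
ΔM = M_1 − M_2 = 9.025 − (11.133) = -2.107; smaller M is more luminous → Star 1.
L ratio = 10^(0.4 |ΔM|) = 10^0.843 = 6.964

Star 1 is more luminous, by a factor of 6.96.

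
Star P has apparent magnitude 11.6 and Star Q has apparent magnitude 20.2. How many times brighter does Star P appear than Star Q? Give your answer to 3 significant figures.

2750

Magnitude difference = -8.6
Flux ratio = 10^(−0.4 Δm) = 10^(−0.4 × -8.6) = 10^3.440 = 2754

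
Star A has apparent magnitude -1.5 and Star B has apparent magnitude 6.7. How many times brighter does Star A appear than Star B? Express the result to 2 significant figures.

1900

Magnitude difference = -8.2
Flux ratio = 10^(−0.4 Δm) = 10^(−0.4 × -8.2) = 10^3.280 = 1905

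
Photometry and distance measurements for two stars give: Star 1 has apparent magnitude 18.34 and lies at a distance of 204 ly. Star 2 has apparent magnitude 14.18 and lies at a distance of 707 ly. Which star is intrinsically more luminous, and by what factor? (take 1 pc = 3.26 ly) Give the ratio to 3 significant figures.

Star 2 is more luminous, by a factor of 554.

Star 1: d = 204 ly / 3.26 = 62.58 pc
Star 1: M = m − 5 log₁₀ d + 5 = 18.34 − 5·1.7964 + 5 = 14.358
Star 2: d = 707 ly / 3.26 = 216.9 pc
Star 2: M = m − 5 log₁₀ d + 5 = 14.18 − 5·2.3362 + 5 = 7.499
ΔM = M_1 − M_2 = 14.358 − (7.499) = 6.859; smaller M is more luminous → Star 2.
L ratio = 10^(0.4 |ΔM|) = 10^2.744 = 554.1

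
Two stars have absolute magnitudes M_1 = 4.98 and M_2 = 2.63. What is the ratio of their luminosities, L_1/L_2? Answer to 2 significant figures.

ΔM = M_1 − M_2 = 2.35
L_1/L_2 = 10^(−0.4 ΔM) = 10^-0.940 = 0.1148

L_1/L_2 ≈ 0.11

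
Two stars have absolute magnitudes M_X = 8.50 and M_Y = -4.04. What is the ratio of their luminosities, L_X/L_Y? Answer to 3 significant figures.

L_X/L_Y ≈ 9.64×10^-6

ΔM = M_X − M_Y = 12.54
L_X/L_Y = 10^(−0.4 ΔM) = 10^-5.016 = 9.638×10^-6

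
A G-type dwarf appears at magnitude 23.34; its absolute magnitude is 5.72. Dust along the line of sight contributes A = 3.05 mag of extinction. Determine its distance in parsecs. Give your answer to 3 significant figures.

d ≈ 8200 pc

m − M = 5 log₁₀(d/10 pc) + A  ⇒  23.34 − (5.72) − 3.05 = 5 log₁₀(d/10)
14.570 = 5 log₁₀(d/10)
log₁₀ d = (m − M − A)/5 + 1 = 3.9140
d = 10^3.9140 = 8204 pc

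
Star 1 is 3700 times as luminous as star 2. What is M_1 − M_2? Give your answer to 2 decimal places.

M_1 − M_2 ≈ -8.92

Pogson: ΔM = −2.5 log₁₀(ratio) = −2.5 log₁₀(3700) = −2.5 × 3.5682 = -8.921
Star 1 is brighter, so it has the smaller magnitude: the difference is negative.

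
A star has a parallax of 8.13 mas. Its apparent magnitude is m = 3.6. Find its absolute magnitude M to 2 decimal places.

M ≈ -1.85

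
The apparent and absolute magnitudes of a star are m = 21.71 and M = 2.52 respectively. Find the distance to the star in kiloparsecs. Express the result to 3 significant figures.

Distance modulus: m − M = 21.71 − (2.52) = 19.190
m − M = 5 log₁₀ d − 5
log₁₀ d = (m − M)/5 + 1 = 4.8380
d = 10^4.8380 = 68870 pc
= 68.87 kpc

d ≈ 68.9 kpc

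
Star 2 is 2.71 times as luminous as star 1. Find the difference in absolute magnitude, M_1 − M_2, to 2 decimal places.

Pogson: ΔM = −2.5 log₁₀(ratio) = −2.5 log₁₀(2.71) = −2.5 × 0.4330 = -1.082
Star 2 is brighter so has the smaller magnitude: M_1 − M_2 is positive.

M_1 − M_2 ≈ 1.08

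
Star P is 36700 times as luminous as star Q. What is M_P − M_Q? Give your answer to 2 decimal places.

M_P − M_Q ≈ -11.41

Pogson: ΔM = −2.5 log₁₀(ratio) = −2.5 log₁₀(36700) = −2.5 × 4.5647 = -11.412
Star P is brighter, so it has the smaller magnitude: the difference is negative.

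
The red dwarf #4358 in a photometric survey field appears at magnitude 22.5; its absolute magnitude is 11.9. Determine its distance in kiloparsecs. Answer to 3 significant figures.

Distance modulus: m − M = 22.5 − (11.9) = 10.600
m − M = 5 log₁₀ d − 5
log₁₀ d = (m − M)/5 + 1 = 3.1200
d = 10^3.1200 = 1318 pc
= 1.318 kpc

d ≈ 1.32 kpc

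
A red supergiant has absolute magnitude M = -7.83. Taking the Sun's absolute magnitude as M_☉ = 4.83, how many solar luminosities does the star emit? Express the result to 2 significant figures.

L/L_☉ ≈ 120000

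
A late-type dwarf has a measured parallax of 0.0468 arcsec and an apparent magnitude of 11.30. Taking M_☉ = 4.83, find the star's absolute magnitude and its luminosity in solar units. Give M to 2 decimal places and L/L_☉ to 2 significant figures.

M ≈ 9.65; L/L_☉ ≈ 0.012

d = 1/p = 1/0.0468″ = 21.37 pc
M = m − 5 log₁₀ d + 5 = 11.30 − 5·1.3298 + 5 = 9.651
M − M_☉ = 9.651 − 4.83 = 4.821
L/L_☉ = 10^(−0.4 × 4.821) = 0.01179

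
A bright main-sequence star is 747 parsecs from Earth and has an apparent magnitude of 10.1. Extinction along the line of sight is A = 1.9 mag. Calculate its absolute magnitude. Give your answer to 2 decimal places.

M ≈ -1.17

5 log₁₀(d/10 pc) = 5 log₁₀(747.0) − 5 = 9.367
M = m − 5 log₁₀(d/10) − A = 10.1 − 9.367 − 1.9 = -1.167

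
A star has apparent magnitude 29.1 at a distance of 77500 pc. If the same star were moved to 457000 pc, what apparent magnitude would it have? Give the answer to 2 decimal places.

Flux ∝ 1/d², so Δm = 5 log₁₀(d₂/d₁) = 5 log₁₀(457000/77500) = 3.853
m₂ = m₁ + Δm = 29.1 + (3.853) = 32.953

m ≈ 32.95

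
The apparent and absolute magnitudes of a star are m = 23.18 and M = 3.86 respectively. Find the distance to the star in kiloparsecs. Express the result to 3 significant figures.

d ≈ 73.1 kpc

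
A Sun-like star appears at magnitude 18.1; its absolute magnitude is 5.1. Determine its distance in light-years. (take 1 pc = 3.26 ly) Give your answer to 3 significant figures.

d ≈ 13000 ly

Distance modulus: m − M = 18.1 − (5.1) = 13.000
m − M = 5 log₁₀ d − 5
log₁₀ d = (m − M)/5 + 1 = 3.6000
d = 10^3.6000 = 3981 pc
= 12980 ly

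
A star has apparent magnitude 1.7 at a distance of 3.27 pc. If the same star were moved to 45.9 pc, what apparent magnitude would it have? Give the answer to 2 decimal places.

m ≈ 7.44

Flux ∝ 1/d², so Δm = 5 log₁₀(d₂/d₁) = 5 log₁₀(45.9/3.27) = 5.736
m₂ = m₁ + Δm = 1.7 + (5.736) = 7.436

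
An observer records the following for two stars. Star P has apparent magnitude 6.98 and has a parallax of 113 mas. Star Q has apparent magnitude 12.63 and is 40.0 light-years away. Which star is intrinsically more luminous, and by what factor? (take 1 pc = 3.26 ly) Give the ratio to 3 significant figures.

Star P is more luminous, by a factor of 94.7.

Star P: p = 113 mas = 0.113″ → d = 1/p = 8.850 pc
Star P: M = m − 5 log₁₀ d + 5 = 6.98 − 5·0.9469 + 5 = 7.245
Star Q: d = 40.0 ly / 3.26 = 12.27 pc
Star Q: M = m − 5 log₁₀ d + 5 = 12.63 − 5·1.0888 + 5 = 12.186
ΔM = M_P − M_Q = 7.245 − (12.186) = -4.940; smaller M is more luminous → Star P.
L ratio = 10^(0.4 |ΔM|) = 10^1.976 = 94.66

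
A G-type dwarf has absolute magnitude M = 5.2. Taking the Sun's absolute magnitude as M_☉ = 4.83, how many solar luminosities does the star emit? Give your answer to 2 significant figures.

L/L_☉ ≈ 0.71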